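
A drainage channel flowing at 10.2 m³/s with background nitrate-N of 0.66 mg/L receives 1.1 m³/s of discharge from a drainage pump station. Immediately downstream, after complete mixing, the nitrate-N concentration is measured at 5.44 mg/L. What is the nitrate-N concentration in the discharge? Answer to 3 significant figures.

49.8 mg/L

Mass balance: 10.20·0.6600 + 1.100·Cₑ = 11.30·5.440
→ Cₑ = (11.30·5.440 − 10.20·0.6600) / 1.100 = 49.76 mg/L.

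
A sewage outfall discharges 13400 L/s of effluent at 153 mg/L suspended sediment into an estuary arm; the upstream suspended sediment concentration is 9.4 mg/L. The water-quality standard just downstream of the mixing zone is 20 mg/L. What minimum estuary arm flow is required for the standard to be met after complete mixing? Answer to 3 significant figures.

168000 L/s

Set C_mix = 20: (Q·9.400 + 13400·153.0) / (Q + 13400) = 20
→ Q = 13400·(153.0 − 20)/(20 − 9.400) = 168100 L/s.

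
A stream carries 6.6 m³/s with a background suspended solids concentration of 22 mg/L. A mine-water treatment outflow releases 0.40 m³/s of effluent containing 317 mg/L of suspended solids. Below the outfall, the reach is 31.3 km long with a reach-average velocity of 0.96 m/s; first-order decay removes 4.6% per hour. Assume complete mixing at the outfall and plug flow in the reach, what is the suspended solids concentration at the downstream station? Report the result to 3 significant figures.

25.4 mg/L

Conservation of mass: C = (6.600·22.00 + 0.4000·317.0) / 7.000 = 272.0/7.000 = 38.86 mg/L.
Travel time t = 31.3·1000 / 0.96 = 32600 s = 9.057 h.
4.6%/h lost → k = −ln(1 − 0.046) = 0.04709 h⁻¹.
First-order decay: C = 38.86·exp(−k·t) = 38.86·0.6528 = 25.37 mg/L.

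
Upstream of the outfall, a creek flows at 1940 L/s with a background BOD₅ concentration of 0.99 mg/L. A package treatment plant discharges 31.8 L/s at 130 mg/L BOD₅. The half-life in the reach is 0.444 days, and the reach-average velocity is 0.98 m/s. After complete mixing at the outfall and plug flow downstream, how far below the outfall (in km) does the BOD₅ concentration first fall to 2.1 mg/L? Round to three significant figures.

Flow-weighted average: C = (1940·0.9900 + 31.80·130.0) / 1972 = 6055/1972 = 3.071 mg/L.
Half-life 0.444 d → k = ln 2 / 0.444 = 1.561 d⁻¹.
Set 3.071·exp(−k·t) = 2.1 → t = ln(3.071/2.1)/k = 21030 s = 5.841 h.
Distance = v·t = 0.98·21030 = 20610 m = 20.61 km.

20.6 km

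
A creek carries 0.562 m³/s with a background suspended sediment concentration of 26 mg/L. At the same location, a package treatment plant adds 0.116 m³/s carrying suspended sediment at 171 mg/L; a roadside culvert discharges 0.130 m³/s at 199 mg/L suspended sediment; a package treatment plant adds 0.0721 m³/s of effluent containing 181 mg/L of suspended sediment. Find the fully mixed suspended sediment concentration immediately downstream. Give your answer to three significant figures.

Mixed concentration C = ΣQC/ΣQ = (0.5620·26.00 + 0.1160·171.0 + 0.1300·199.0 + 0.07210·181.0) / 0.8801 = 73.37/0.8801 = 83.36 mg/L.

83.4 mg/L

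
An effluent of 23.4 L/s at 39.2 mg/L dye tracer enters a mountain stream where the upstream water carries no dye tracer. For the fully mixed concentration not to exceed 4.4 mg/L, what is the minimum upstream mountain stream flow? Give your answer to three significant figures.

185 L/s

Set C_mix = 4.4: (Q·0 + 23.40·39.20) / (Q + 23.40) = 4.4
→ Q = 23.40·(39.20 − 4.4)/(4.4 − 0) = 185.1 L/s.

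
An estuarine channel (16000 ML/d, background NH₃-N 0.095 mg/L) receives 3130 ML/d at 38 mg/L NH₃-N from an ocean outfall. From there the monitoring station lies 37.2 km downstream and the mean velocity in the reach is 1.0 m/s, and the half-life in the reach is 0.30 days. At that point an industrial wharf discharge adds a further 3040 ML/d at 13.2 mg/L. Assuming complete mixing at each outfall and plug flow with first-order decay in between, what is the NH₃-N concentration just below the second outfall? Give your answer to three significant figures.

Mass balance: C = (16000·0.09500 + 3130·38.00) / 19130 = 120500/19130 = 6.297 mg/L; combined flow 19130 ML/d.
Travel time t = 37.2·1000 / 1.0 = 37200 s = 10.33 h.
Half-life 0.30 d → k = ln 2 / 0.30 = 2.310 d⁻¹.
Applying C = C₀e^(−kt): 6.297 × 0.3698 = 2.329 mg/L.
Second outfall: C = (19130·2.329 + 3040·13.20)/22170 = 3.819 mg/L.

3.82 mg/L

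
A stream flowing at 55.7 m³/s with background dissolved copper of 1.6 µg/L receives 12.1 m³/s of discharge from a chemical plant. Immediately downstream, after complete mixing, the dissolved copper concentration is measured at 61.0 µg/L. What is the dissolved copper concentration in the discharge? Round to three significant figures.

Mass balance: 55.70·1.600 + 12.10·Cₑ = 67.80·61.00
→ Cₑ = (67.80·61.00 − 55.70·1.600) / 12.10 = 334.4 µg/L.

334 µg/L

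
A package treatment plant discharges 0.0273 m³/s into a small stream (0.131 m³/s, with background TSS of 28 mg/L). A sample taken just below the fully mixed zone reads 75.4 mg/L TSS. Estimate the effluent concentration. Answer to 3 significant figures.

Mass balance: 0.1310·28.00 + 0.02730·Cₑ = 0.1583·75.40
→ Cₑ = (0.1583·75.40 − 0.1310·28.00) / 0.02730 = 302.9 mg/L.

303 mg/L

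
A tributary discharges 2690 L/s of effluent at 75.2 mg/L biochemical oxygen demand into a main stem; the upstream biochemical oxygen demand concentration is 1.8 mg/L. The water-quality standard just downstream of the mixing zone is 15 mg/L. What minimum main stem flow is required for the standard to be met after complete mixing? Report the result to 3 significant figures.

Set C_mix = 15: (Q·1.800 + 2690·75.20) / (Q + 2690) = 15
→ Q = 2690·(75.20 − 15)/(15 − 1.800) = 12270 L/s.

12300 L/s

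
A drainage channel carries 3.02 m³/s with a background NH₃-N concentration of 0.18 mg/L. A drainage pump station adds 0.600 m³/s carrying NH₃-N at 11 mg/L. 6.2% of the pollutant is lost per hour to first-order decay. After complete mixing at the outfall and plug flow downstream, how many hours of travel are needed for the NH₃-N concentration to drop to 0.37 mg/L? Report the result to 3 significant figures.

26.2 h

Flow-weighted average: C = (3.020·0.1800 + 0.6000·11.00) / 3.620 = 7.144/3.620 = 1.973 mg/L.
6.2%/h lost → k = −ln(1 − 0.062) = 0.06401 h⁻¹.
1.973·exp(−k·t) = 0.37 → t = ln(1.973/0.37)/k = 94150 s = 26.15 h.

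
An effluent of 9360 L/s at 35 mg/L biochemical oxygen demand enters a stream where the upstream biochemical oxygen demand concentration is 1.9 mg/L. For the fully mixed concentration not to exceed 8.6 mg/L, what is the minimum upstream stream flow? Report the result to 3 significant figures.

36900 L/s

Set C_mix = 8.6: (Q·1.900 + 9360·35.00) / (Q + 9360) = 8.6
→ Q = 9360·(35.00 − 8.6)/(8.6 − 1.900) = 36880 L/s.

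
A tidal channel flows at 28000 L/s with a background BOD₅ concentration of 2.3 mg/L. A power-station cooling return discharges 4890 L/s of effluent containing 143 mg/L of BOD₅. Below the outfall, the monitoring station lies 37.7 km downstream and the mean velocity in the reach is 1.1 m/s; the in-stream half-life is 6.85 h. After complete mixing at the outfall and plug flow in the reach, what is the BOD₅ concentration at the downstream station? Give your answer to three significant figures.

Conservation of mass: C = (28000·2.300 + 4890·143.0) / 32890 = 763700/32890 = 23.22 mg/L.
Travel time t = 37.7·1000 / 1.1 = 34270 s = 9.520 h.
Half-life 6.85 h → k = ln 2 / 6.85 = 0.1012 h⁻¹ = 2.429 d⁻¹.
Decay over the reach: 23.22·exp(−kt) = 23.22·0.3816 = 8.861 mg/L.

8.86 mg/L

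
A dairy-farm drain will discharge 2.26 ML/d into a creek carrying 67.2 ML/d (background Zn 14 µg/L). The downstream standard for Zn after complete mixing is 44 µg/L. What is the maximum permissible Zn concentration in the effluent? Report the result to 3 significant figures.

936 µg/L

At the limit, (Qr·Cr + Qe·Cₑ)/(Qr + Qe) = 44:
Cₑ = (69.46·44 − 67.20·14.00) / 2.260 = 936.0 µg/L.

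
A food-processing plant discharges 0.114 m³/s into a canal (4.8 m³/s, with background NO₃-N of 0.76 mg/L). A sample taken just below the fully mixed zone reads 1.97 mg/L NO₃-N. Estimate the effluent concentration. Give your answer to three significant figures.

52.9 mg/L

Mass balance: 4.800·0.7600 + 0.1140·Cₑ = 4.914·1.970
→ Cₑ = (4.914·1.970 − 4.800·0.7600) / 0.1140 = 52.92 mg/L.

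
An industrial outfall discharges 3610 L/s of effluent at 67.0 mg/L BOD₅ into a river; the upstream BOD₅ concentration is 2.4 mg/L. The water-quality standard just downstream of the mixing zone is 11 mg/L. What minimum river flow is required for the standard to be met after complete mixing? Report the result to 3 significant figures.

Set C_mix = 11: (Q·2.400 + 3610·67.00) / (Q + 3610) = 11
→ Q = 3610·(67.00 − 11)/(11 − 2.400) = 23510 L/s.

23500 L/s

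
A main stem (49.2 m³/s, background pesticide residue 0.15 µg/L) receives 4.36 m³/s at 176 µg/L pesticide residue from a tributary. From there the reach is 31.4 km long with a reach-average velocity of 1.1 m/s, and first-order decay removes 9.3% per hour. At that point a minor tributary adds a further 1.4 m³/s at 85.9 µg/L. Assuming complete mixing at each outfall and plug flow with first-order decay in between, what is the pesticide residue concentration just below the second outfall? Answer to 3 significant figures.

8.69 µg/L

Mass balance: C = (49.20·0.1500 + 4.360·176.0) / 53.56 = 774.7/53.56 = 14.46 µg/L; combined flow 53.56 m³/s.
Travel time t = 31.4·1000 / 1.1 = 28550 s = 7.929 h.
9.3%/h lost → k = −ln(1 − 0.093) = 0.09761 h⁻¹.
After decay, C = 14.46 × e^(−kt) = 14.46 × 0.4612 = 6.671 µg/L.
Second outfall: C = (53.56·6.671 + 1.400·85.90)/54.96 = 8.689 µg/L.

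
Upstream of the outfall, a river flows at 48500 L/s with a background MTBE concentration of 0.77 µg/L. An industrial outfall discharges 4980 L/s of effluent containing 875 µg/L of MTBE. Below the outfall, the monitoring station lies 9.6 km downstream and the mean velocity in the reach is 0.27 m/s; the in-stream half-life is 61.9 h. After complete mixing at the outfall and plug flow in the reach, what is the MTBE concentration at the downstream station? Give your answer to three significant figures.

73.6 µg/L

Mass balance: C = (48500·0.7700 + 4980·875.0) / 53480 = 4395000/53480 = 82.18 µg/L.
Travel time t = 9.6·1000 / 0.27 = 35560 s = 9.877 h.
Half-life 61.9 h → k = ln 2 / 61.9 = 0.01120 h⁻¹ = 0.2687 d⁻¹.
Applying C = C₀e^(−kt): 82.18 × 0.8953 = 73.57 µg/L.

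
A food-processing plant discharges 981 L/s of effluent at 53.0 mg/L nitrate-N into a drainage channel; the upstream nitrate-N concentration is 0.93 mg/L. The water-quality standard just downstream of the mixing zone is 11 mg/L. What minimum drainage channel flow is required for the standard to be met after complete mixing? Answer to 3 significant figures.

4090 L/s

Set C_mix = 11: (Q·0.9300 + 981.0·53.00) / (Q + 981.0) = 11
→ Q = 981.0·(53.00 − 11)/(11 − 0.9300) = 4092 L/s.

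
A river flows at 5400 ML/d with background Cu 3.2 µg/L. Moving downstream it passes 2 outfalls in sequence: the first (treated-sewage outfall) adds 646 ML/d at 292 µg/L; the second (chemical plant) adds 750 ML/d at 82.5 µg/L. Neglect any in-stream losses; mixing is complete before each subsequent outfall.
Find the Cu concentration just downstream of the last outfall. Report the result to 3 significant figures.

Outfall 1: combined Q = 6046 ML/d; C = (5400·3.200 + 646.0·292.0)/6046 = 34.06 µg/L.
Outfall 2: combined Q = 6796 ML/d; C = (6046·34.06 + 750.0·82.50)/6796 = 39.40 µg/L.

39.4 µg/L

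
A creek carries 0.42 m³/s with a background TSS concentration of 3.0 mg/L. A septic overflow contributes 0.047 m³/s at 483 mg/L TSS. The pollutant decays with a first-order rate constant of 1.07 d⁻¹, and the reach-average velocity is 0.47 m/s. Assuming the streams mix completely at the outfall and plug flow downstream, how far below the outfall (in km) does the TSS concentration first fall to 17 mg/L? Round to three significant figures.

Mass balance: C = (0.4200·3.000 + 0.04700·483.0) / 0.4670 = 23.96/0.4670 = 51.31 mg/L.
Set 51.31·exp(−k·t) = 17 → t = ln(51.31/17)/k = 89200 s = 24.78 h.
Distance = v·t = 0.47·89200 = 41920 m = 41.92 km.

41.9 km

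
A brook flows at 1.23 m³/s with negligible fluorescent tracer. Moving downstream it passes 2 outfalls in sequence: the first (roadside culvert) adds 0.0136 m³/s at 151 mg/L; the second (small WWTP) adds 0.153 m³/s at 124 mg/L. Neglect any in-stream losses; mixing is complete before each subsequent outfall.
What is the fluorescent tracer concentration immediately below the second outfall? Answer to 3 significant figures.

15.1 mg/L

Below outfall 1: Q → 1.244 m³/s, C = (1.230·0 + 0.01360·151.0)/1.244 = 1.651 mg/L.
Below outfall 2: Q → 1.397 m³/s, C = (1.244·1.651 + 0.1530·124.0)/1.397 = 15.05 mg/L.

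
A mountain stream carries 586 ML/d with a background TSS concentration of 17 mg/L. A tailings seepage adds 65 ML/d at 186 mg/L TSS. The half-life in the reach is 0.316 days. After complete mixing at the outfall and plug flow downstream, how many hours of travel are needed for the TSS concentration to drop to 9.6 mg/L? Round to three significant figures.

13.8 h

Mass balance: C = (586.0·17.00 + 65.00·186.0) / 651.0 = 22050/651.0 = 33.87 mg/L.
Half-life 0.316 d → k = ln 2 / 0.316 = 2.194 d⁻¹.
33.87·exp(−k·t) = 9.6 → t = ln(33.87/9.6)/k = 49670 s = 13.80 h.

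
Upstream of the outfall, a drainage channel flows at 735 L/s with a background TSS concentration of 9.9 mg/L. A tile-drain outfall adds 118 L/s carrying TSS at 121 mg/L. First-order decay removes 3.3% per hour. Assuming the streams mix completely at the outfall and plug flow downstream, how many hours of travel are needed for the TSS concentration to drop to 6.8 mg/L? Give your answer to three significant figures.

39.1 h

Mixed concentration C = ΣQC/ΣQ = (735.0·9.900 + 118.0·121.0) / 853.0 = 21550/853.0 = 25.27 mg/L.
3.3%/h lost → k = −ln(1 − 0.033) = 0.03356 h⁻¹.
25.27·exp(−k·t) = 6.8 → t = ln(25.27/6.8)/k = 140800 s = 39.12 h.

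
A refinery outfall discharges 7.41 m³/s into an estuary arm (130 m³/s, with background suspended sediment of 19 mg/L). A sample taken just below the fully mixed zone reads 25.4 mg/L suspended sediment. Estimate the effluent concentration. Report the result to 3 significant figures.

Mass balance: 130.0·19.00 + 7.410·Cₑ = 137.4·25.40
→ Cₑ = (137.4·25.40 − 130.0·19.00) / 7.410 = 137.7 mg/L.

138 mg/L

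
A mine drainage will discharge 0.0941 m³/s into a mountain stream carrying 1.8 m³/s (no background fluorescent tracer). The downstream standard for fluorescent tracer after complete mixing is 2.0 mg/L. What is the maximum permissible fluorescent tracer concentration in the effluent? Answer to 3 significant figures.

40.3 mg/L

At the limit, (Qr·Cr + Qe·Cₑ)/(Qr + Qe) = 2.0:
Cₑ = (1.894·2.0 − 1.800·0) / 0.09410 = 40.26 mg/L.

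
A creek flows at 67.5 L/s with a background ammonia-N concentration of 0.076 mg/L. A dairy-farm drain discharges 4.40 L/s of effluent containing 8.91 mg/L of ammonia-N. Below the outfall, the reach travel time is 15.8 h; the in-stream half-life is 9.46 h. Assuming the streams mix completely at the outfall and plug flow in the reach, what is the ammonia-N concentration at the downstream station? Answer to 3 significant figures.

Conservation of mass: C = (67.50·0.07600 + 4.400·8.910) / 71.90 = 44.33/71.90 = 0.6166 mg/L.
Half-life 9.46 h → k = ln 2 / 9.46 = 0.07327 h⁻¹ = 1.759 d⁻¹.
After decay, C = 0.6166 × e^(−kt) = 0.6166 × 0.3142 = 0.1937 mg/L.

0.194 mg/L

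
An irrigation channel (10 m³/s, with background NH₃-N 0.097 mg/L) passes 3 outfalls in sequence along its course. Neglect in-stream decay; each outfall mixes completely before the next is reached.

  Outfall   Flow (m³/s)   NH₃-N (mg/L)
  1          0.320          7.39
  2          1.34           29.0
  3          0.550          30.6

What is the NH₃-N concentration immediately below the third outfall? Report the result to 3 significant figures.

Outfall 1: combined Q = 10.32 m³/s; C = (10.00·0.09700 + 0.3200·7.390)/10.32 = 0.3231 mg/L.
Outfall 2: combined Q = 11.66 m³/s; C = (10.32·0.3231 + 1.340·29.00)/11.66 = 3.619 mg/L.
Outfall 3: combined Q = 12.21 m³/s; C = (11.66·3.619 + 0.5500·30.60)/12.21 = 4.834 mg/L.

4.83 mg/L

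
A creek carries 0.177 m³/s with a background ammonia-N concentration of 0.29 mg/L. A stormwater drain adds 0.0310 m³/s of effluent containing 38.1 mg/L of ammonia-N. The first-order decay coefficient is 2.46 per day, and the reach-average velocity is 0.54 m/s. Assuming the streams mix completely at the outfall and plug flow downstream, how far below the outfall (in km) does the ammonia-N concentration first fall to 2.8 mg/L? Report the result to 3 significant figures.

14.2 km

Mass balance: C = (0.1770·0.2900 + 0.03100·38.10) / 0.2080 = 1.232/0.2080 = 5.925 mg/L.
Set 5.925·exp(−k·t) = 2.8 → t = ln(5.925/2.8)/k = 26330 s = 7.313 h.
Distance = v·t = 0.54·26330 = 14220 m = 14.22 km.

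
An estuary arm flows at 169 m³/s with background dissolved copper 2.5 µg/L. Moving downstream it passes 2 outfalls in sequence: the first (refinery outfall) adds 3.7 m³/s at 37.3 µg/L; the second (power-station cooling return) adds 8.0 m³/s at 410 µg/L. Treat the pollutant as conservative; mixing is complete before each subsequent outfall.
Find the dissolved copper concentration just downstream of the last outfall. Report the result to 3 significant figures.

Below outfall 1: Q → 172.7 m³/s, C = (169.0·2.500 + 3.700·37.30)/172.7 = 3.246 µg/L.
Below outfall 2: Q → 180.7 m³/s, C = (172.7·3.246 + 8.000·410.0)/180.7 = 21.25 µg/L.

21.3 µg/L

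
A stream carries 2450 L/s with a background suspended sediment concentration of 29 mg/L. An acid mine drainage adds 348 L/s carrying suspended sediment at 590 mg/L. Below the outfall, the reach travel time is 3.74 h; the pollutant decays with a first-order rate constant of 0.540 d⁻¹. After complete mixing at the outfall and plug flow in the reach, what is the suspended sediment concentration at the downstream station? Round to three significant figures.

90.8 mg/L

Mixed concentration C = ΣQC/ΣQ = (2450·29.00 + 348.0·590.0) / 2798 = 276400/2798 = 98.77 mg/L.
Decay over the reach: 98.77·exp(−kt) = 98.77·0.9193 = 90.80 mg/L.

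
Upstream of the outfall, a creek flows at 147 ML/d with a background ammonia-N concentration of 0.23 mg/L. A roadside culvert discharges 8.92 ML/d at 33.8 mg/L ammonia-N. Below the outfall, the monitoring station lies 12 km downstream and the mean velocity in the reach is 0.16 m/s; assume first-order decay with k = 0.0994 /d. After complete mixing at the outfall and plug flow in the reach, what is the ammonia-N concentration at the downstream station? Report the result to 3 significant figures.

After mixing, C = (147.0·0.2300 + 8.920·33.80) / 155.9 = 335.3/155.9 = 2.151 mg/L.
Travel time t = 12·1000 / 0.16 = 75000 s = 20.83 h.
Applying C = C₀e^(−kt): 2.151 × 0.9173 = 1.973 mg/L.

1.97 mg/L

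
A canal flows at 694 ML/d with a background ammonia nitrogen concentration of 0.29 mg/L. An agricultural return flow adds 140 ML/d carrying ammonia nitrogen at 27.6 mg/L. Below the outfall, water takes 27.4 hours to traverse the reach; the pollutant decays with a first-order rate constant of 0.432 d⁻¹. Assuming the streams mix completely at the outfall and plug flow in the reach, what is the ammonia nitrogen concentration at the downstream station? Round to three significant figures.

2.98 mg/L

After mixing, C = (694.0·0.2900 + 140.0·27.60) / 834.0 = 4065/834.0 = 4.874 mg/L.
Applying C = C₀e^(−kt): 4.874 × 0.6107 = 2.977 mg/L.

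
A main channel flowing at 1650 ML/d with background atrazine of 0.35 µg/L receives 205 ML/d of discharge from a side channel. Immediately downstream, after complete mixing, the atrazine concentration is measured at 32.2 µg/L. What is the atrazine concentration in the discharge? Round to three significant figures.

Mass balance: 1650·0.3500 + 205.0·Cₑ = 1855·32.20
→ Cₑ = (1855·32.20 − 1650·0.3500) / 205.0 = 288.6 µg/L.

289 µg/L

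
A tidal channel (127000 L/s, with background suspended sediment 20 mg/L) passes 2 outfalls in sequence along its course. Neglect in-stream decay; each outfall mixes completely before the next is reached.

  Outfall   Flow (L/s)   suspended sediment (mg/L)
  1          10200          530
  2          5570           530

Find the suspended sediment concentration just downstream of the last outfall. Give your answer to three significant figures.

Below outfall 1: Q → 137200 L/s, C = (127000·20.00 + 10200·530.0)/137200 = 57.92 mg/L.
Below outfall 2: Q → 142800 L/s, C = (137200·57.92 + 5570·530.0)/142800 = 76.33 mg/L.

76.3 mg/L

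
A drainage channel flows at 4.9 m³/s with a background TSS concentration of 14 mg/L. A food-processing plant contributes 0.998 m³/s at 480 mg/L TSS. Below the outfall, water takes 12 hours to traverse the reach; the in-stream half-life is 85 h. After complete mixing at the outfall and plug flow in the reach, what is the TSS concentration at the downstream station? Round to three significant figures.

After mixing, C = (4.900·14.00 + 0.9980·480.0) / 5.898 = 547.6/5.898 = 92.85 mg/L.
Half-life 85 h → k = ln 2 / 85 = 0.008155 h⁻¹ = 0.1957 d⁻¹.
First-order decay: C = 92.85·exp(−k·t) = 92.85·0.9068 = 84.20 mg/L.

84.2 mg/L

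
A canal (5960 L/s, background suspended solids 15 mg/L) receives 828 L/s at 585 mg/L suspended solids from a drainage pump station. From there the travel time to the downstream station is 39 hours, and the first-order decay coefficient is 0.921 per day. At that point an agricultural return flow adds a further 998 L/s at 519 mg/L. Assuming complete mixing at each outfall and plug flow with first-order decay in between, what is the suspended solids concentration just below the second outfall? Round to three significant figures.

After mixing, C = (5960·15.00 + 828.0·585.0) / 6788 = 573800/6788 = 84.53 mg/L; combined flow 6788 L/s.
Applying C = C₀e^(−kt): 84.53 × 0.2239 = 18.92 mg/L.
At the second outfall, C = (6788·18.92 + 998.0·519.0) / (6788 + 998.0) = 83.02 mg/L.

83.0 mg/L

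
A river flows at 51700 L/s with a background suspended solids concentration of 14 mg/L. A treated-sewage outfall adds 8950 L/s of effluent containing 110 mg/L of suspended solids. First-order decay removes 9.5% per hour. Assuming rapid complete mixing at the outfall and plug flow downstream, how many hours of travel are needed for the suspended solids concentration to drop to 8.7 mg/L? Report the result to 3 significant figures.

Mass balance: C = (51700·14.00 + 8950·110.0) / 60650 = 1708000/60650 = 28.17 mg/L.
9.5%/h lost → k = −ln(1 − 0.095) = 0.09982 h⁻¹.
28.17·exp(−k·t) = 8.7 → t = ln(28.17/8.7)/k = 42370 s = 11.77 h.

11.8 h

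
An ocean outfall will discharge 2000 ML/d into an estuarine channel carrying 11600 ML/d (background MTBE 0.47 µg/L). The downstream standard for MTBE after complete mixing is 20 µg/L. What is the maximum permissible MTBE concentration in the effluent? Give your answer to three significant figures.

At the limit, (Qr·Cr + Qe·Cₑ)/(Qr + Qe) = 20:
Cₑ = (13600·20 − 11600·0.4700) / 2000 = 133.3 µg/L.

133 µg/L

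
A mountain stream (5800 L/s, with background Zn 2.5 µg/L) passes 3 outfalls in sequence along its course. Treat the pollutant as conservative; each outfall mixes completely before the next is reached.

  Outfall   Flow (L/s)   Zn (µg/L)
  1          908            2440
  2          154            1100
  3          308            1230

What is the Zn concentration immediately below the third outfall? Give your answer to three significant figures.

387 µg/L

Outfall 1: combined Q = 6708 L/s; C = (5800·2.500 + 908.0·2440)/6708 = 332.4 µg/L.
Outfall 2: combined Q = 6862 L/s; C = (6708·332.4 + 154.0·1100)/6862 = 349.7 µg/L.
Outfall 3: combined Q = 7170 L/s; C = (6862·349.7 + 308.0·1230)/7170 = 387.5 µg/L.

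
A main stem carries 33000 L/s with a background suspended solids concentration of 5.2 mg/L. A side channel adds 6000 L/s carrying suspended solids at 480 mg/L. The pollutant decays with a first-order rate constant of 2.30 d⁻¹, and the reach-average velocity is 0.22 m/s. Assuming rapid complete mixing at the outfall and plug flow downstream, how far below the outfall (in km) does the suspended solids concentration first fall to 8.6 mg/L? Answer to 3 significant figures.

18.2 km

Mass balance: C = (33000·5.200 + 6000·480.0) / 39000 = 3052000/39000 = 78.25 mg/L.
Set 78.25·exp(−k·t) = 8.6 → t = ln(78.25/8.6)/k = 82950 s = 23.04 h.
Distance = v·t = 0.22·82950 = 18250 m = 18.25 km.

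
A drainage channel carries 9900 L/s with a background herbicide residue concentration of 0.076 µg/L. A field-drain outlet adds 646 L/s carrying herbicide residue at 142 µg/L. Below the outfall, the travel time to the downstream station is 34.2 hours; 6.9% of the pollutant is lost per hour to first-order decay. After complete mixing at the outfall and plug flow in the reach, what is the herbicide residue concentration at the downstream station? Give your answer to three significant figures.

Mass balance: C = (9900·0.07600 + 646.0·142.0) / 10550 = 92480/10550 = 8.770 µg/L.
6.9%/h lost → k = −ln(1 − 0.069) = 0.07150 h⁻¹.
Decay over the reach: 8.770·exp(−kt) = 8.770·0.08671 = 0.7604 µg/L.

0.760 µg/L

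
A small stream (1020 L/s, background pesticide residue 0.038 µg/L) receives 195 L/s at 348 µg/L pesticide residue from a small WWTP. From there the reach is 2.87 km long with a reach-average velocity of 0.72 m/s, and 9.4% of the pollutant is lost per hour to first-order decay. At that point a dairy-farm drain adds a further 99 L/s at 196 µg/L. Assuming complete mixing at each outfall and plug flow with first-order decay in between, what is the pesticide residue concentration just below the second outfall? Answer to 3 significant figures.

61.1 µg/L

Mixed concentration C = ΣQC/ΣQ = (1020·0.03800 + 195.0·348.0) / 1215 = 67900/1215 = 55.88 µg/L; combined flow 1215 L/s.
Travel time t = 2.87·1000 / 0.72 = 3986 s = 1.107 h.
9.4%/h lost → k = −ln(1 − 0.094) = 0.09872 h⁻¹.
Decay over the reach: 55.88·exp(−kt) = 55.88·0.8965 = 50.10 µg/L.
Second outfall: C = (1215·50.10 + 99.00·196.0)/1314 = 61.09 µg/L.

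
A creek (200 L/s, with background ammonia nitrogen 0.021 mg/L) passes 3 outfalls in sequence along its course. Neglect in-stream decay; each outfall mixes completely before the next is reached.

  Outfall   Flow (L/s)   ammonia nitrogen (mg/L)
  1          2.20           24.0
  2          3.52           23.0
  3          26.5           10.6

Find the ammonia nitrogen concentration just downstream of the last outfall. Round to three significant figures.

1.80 mg/L

After outfall 1: Q = 200.0 + 2.200 = 202.2 L/s; C = (200.0·0.02100 + 2.200·24.00)/202.2 = 0.2819 mg/L.
After outfall 2: Q = 202.2 + 3.520 = 205.7 L/s; C = (202.2·0.2819 + 3.520·23.00)/205.7 = 0.6706 mg/L.
After outfall 3: Q = 205.7 + 26.50 = 232.2 L/s; C = (205.7·0.6706 + 26.50·10.60)/232.2 = 1.804 mg/L.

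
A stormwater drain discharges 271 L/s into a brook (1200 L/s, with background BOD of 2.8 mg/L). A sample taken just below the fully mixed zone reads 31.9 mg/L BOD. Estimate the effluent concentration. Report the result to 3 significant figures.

161 mg/L

Mass balance: 1200·2.800 + 271.0·Cₑ = 1471·31.90
→ Cₑ = (1471·31.90 − 1200·2.800) / 271.0 = 160.8 mg/L.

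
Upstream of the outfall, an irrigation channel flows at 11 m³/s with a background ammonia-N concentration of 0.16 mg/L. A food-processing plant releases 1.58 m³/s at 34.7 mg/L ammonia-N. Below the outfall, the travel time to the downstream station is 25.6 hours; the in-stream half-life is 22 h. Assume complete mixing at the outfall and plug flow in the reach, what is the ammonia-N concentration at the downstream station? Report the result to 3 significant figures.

Mixed concentration C = ΣQC/ΣQ = (11.00·0.1600 + 1.580·34.70) / 12.58 = 56.59/12.58 = 4.498 mg/L.
Half-life 22 h → k = ln 2 / 22 = 0.03151 h⁻¹ = 0.7562 d⁻¹.
Decay over the reach: 4.498·exp(−kt) = 4.498·0.4464 = 2.008 mg/L.

2.01 mg/L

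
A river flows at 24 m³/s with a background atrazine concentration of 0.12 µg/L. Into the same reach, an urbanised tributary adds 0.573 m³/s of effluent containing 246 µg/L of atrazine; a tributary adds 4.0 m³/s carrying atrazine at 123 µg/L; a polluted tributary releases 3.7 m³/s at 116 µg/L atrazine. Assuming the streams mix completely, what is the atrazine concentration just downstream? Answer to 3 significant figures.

Mixed concentration C = ΣQC/ΣQ = (24.00·0.1200 + 0.5730·246.0 + 4.000·123.0 + 3.700·116.0) / 32.27 = 1065/32.27 = 33.00 µg/L.

33.0 µg/L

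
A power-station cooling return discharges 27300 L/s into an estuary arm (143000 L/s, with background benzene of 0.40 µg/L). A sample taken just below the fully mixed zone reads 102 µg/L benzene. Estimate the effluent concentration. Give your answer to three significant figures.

Mass balance: 143000·0.4000 + 27300·Cₑ = 170300·102.0
→ Cₑ = (170300·102.0 − 143000·0.4000) / 27300 = 634.2 µg/L.

634 µg/L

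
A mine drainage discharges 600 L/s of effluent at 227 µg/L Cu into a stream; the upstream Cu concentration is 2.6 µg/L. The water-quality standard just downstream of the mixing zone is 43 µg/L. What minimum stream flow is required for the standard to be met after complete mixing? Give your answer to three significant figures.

Set C_mix = 43: (Q·2.600 + 600.0·227.0) / (Q + 600.0) = 43
→ Q = 600.0·(227.0 − 43)/(43 − 2.600) = 2733 L/s.

2730 L/s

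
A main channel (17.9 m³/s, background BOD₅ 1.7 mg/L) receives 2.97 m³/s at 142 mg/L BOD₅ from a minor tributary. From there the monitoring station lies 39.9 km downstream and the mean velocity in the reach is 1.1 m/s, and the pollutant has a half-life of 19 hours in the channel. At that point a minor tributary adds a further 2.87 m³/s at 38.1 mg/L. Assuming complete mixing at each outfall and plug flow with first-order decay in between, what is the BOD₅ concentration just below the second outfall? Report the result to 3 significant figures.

Flow-weighted average: C = (17.90·1.700 + 2.970·142.0) / 20.87 = 452.2/20.87 = 21.67 mg/L; combined flow 20.87 m³/s.
Travel time t = 39.9·1000 / 1.1 = 36270 s = 10.08 h.
Half-life 19 h → k = ln 2 / 19 = 0.03648 h⁻¹ = 0.8756 d⁻¹.
Decay over the reach: 21.67·exp(−kt) = 21.67·0.6924 = 15.00 mg/L.
At the second outfall, C = (20.87·15.00 + 2.870·38.10) / (20.87 + 2.870) = 17.79 mg/L.

17.8 mg/L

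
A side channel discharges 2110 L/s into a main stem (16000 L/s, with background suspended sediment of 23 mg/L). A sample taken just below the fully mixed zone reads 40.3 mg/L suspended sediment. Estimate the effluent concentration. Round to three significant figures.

171 mg/L

Mass balance: 16000·23.00 + 2110·Cₑ = 18110·40.30
→ Cₑ = (18110·40.30 − 16000·23.00) / 2110 = 171.5 mg/L.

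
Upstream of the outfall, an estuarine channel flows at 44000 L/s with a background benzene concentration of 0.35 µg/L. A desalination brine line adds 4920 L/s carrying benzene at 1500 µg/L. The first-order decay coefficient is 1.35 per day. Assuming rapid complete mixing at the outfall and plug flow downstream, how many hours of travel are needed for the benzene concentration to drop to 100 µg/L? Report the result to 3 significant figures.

Mixed concentration C = ΣQC/ΣQ = (44000·0.3500 + 4920·1500) / 48920 = 7395000/48920 = 151.2 µg/L.
151.2·exp(−k·t) = 100 → t = ln(151.2/100)/k = 26450 s = 7.347 h.

7.35 h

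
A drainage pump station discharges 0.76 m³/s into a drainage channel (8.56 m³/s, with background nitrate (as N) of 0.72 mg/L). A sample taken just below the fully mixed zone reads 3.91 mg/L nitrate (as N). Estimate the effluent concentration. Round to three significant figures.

39.8 mg/L

Mass balance: 8.560·0.7200 + 0.7600·Cₑ = 9.320·3.910
→ Cₑ = (9.320·3.910 − 8.560·0.7200) / 0.7600 = 39.84 mg/L.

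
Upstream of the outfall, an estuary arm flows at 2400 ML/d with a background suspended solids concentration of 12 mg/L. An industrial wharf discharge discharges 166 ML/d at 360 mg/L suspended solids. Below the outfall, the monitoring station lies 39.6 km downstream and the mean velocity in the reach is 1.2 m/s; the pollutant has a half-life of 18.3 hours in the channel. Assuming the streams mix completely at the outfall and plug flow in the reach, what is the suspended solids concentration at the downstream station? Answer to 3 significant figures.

24.4 mg/L

Conservation of mass: C = (2400·12.00 + 166.0·360.0) / 2566 = 88560/2566 = 34.51 mg/L.
Travel time t = 39.6·1000 / 1.2 = 33000 s = 9.167 h.
Half-life 18.3 h → k = ln 2 / 18.3 = 0.03788 h⁻¹ = 0.9090 d⁻¹.
Applying C = C₀e^(−kt): 34.51 × 0.7067 = 24.39 mg/L.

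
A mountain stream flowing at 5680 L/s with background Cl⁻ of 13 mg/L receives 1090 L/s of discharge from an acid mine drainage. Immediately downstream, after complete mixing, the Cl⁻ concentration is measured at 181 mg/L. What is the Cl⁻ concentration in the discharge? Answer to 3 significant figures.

1060 mg/L

Mass balance: 5680·13.00 + 1090·Cₑ = 6770·181.0
→ Cₑ = (6770·181.0 − 5680·13.00) / 1090 = 1056 mg/L.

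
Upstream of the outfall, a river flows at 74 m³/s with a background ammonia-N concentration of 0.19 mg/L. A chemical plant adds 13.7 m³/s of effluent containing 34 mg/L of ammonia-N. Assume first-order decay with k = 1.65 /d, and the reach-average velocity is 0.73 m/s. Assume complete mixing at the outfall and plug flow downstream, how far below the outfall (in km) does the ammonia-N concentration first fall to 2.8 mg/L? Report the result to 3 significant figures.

Conservation of mass: C = (74.00·0.1900 + 13.70·34.00) / 87.70 = 479.9/87.70 = 5.472 mg/L.
Set 5.472·exp(−k·t) = 2.8 → t = ln(5.472/2.8)/k = 35080 s = 9.745 h.
Distance = v·t = 0.73·35080 = 25610 m = 25.61 km.

25.6 km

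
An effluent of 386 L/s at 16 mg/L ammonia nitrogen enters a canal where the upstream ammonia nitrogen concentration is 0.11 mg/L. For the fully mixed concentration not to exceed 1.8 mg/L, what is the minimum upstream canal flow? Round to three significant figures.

Set C_mix = 1.8: (Q·0.1100 + 386.0·16.00) / (Q + 386.0) = 1.8
→ Q = 386.0·(16.00 − 1.8)/(1.8 − 0.1100) = 3243 L/s.

3240 L/s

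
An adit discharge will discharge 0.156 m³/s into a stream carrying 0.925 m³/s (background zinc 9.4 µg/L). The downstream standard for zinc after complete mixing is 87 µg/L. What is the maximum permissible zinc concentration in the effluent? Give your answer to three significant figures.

547 µg/L

At the limit, (Qr·Cr + Qe·Cₑ)/(Qr + Qe) = 87:
Cₑ = (1.081·87 − 0.9250·9.400) / 0.1560 = 547.1 µg/L.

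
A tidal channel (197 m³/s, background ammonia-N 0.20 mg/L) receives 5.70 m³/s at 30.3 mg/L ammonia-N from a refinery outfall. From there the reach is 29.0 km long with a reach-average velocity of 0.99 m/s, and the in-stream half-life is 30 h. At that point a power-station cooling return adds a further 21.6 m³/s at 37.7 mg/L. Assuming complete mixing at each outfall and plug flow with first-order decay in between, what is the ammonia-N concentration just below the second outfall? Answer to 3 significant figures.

Conservation of mass: C = (197.0·0.2000 + 5.700·30.30) / 202.7 = 212.1/202.7 = 1.046 mg/L; combined flow 202.7 m³/s.
Travel time t = 29.0·1000 / 0.99 = 29290 s = 8.137 h.
Half-life 30 h → k = ln 2 / 30 = 0.02310 h⁻¹ = 0.5545 d⁻¹.
First-order decay: C = 1.046·exp(−k·t) = 1.046·0.8286 = 0.8671 mg/L.
Second outfall: C = (202.7·0.8671 + 21.60·37.70)/224.3 = 4.414 mg/L.

4.41 mg/L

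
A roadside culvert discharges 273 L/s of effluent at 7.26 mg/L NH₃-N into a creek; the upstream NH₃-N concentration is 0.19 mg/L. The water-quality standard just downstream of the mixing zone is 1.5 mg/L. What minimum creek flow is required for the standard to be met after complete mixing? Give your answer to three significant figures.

1200 L/s

Set C_mix = 1.5: (Q·0.1900 + 273.0·7.260) / (Q + 273.0) = 1.5
→ Q = 273.0·(7.260 − 1.5)/(1.5 − 0.1900) = 1200 L/s.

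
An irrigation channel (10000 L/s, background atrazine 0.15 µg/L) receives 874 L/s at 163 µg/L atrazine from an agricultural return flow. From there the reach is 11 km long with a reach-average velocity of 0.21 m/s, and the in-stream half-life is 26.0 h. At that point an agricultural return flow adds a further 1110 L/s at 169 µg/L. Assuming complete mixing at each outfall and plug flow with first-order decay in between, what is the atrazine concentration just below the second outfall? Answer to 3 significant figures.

After mixing, C = (10000·0.1500 + 874.0·163.0) / 10870 = 144000/10870 = 13.24 µg/L; combined flow 10870 L/s.
Travel time t = 11·1000 / 0.21 = 52380 s = 14.55 h.
Half-life 26.0 h → k = ln 2 / 26.0 = 0.02666 h⁻¹ = 0.6398 d⁻¹.
Decay over the reach: 13.24·exp(−kt) = 13.24·0.6785 = 8.982 µg/L.
At the second outfall, C = (10870·8.982 + 1110·169.0) / (10870 + 1110) = 23.80 µg/L.

23.8 µg/L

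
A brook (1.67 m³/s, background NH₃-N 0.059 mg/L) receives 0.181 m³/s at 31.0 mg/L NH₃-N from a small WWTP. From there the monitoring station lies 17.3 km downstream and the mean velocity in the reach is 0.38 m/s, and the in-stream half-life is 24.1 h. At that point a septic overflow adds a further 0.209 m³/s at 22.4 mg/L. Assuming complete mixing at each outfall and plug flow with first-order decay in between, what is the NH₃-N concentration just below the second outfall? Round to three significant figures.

4.20 mg/L

Conservation of mass: C = (1.670·0.05900 + 0.1810·31.00) / 1.851 = 5.710/1.851 = 3.085 mg/L; combined flow 1.851 m³/s.
Travel time t = 17.3·1000 / 0.38 = 45530 s = 12.65 h.
Half-life 24.1 h → k = ln 2 / 24.1 = 0.02876 h⁻¹ = 0.6903 d⁻¹.
First-order decay: C = 3.085·exp(−k·t) = 3.085·0.6951 = 2.144 mg/L.
Second outfall: C = (1.851·2.144 + 0.2090·22.40)/2.060 = 4.199 mg/L.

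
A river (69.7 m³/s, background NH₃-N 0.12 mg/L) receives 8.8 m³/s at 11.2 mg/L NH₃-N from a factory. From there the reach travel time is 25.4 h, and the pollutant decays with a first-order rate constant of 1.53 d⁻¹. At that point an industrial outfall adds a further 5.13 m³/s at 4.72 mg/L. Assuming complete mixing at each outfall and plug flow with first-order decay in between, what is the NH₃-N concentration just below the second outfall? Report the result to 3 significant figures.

Flow-weighted average: C = (69.70·0.1200 + 8.800·11.20) / 78.50 = 106.9/78.50 = 1.362 mg/L; combined flow 78.50 m³/s.
After decay, C = 1.362 × e^(−kt) = 1.362 × 0.1980 = 0.2698 mg/L.
Second outfall: C = (78.50·0.2698 + 5.130·4.720)/83.63 = 0.5427 mg/L.

0.543 mg/L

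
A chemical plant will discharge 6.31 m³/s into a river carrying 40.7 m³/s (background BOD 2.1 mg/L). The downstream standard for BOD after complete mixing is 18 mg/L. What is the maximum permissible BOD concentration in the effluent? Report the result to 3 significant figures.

121 mg/L

At the limit, (Qr·Cr + Qe·Cₑ)/(Qr + Qe) = 18:
Cₑ = (47.01·18 − 40.70·2.100) / 6.310 = 120.6 mg/L.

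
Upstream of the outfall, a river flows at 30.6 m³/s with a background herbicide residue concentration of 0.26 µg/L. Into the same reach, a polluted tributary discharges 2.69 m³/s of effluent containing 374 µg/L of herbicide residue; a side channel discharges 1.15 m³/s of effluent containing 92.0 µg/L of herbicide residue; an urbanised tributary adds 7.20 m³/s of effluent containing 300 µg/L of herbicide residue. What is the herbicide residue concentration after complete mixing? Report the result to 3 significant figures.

After mixing, C = (30.60·0.2600 + 2.690·374.0 + 1.150·92.00 + 7.200·300.0) / 41.64 = 3280/41.64 = 78.77 µg/L.

78.8 µg/L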